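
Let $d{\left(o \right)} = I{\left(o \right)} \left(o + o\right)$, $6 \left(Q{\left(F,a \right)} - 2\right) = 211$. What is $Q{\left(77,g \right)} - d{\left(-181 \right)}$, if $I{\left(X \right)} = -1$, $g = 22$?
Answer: $- \frac{1949}{6} \approx -324.83$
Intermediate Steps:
$Q{\left(F,a \right)} = \frac{223}{6}$ ($Q{\left(F,a \right)} = 2 + \frac{1}{6} \cdot 211 = 2 + \frac{211}{6} = \frac{223}{6}$)
$d{\left(o \right)} = - 2 o$ ($d{\left(o \right)} = - (o + o) = - 2 o$)
$Q{\left(77,g \right)} - d{\left(-181 \right)} = \frac{223}{6} - \left(-2\right) \left(-181\right) = \frac{223}{6} - 362 = - \frac{1949}{6}$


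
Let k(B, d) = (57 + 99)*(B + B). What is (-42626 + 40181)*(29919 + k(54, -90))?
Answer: -114345315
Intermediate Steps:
k(B, d) = 312*B (k(B, d) = 156*(2*B) = 312*B)
(-42626 + 40181)*(29919 + k(54, -90)) = (-42626 + 40181)*(29919 + 312*54) = -2445*(29919 + 16848) = -2445*46767 = -114345315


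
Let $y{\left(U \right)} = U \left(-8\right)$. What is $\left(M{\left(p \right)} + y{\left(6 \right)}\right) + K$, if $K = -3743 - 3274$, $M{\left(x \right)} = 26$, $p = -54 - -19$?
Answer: $-7039$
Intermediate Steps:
$p = -35$ ($p = -54 + 19 = -35$)
$y{\left(U \right)} = - 8 U$
$K = -7017$ ($K = -3743 - 3274 = -7017$)
$\left(M{\left(p \right)} + y{\left(6 \right)}\right) + K = \left(26 - 48\right) - 7017 = -22 - 7017 = -7039$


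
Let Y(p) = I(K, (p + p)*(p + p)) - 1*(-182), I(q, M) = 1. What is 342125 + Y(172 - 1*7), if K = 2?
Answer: 342308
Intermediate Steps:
Y(p) = 183 (Y(p) = 1 - 1*(-182) = 1 + 182 = 183)
342125 + Y(172 - 1*7) = 342125 + 183 = 342308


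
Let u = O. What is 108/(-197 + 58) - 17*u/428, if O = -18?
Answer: -1845/29746 ≈ -0.062025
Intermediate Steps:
u = -18
108/(-197 + 58) - 17*u/428 = 108/(-197 + 58) - 17*(-18)/428 = 108/(-139) + 306*(1/428) = 108*(-1/139) + 153/214 = -108/139 + 153/214 = -1845/29746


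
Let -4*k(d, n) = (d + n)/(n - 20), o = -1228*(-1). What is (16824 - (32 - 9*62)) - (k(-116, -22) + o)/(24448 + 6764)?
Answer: 15162755239/873936 ≈ 17350.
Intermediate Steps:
o = 1228
k(d, n) = -(d + n)/(4*(-20 + n)) (k(d, n) = -(d + n)/(4*(n - 20)) = -(d + n)/(4*(-20 + n)))
(16824 - (32 - 9*62)) - (k(-116, -22) + o)/(24448 + 6764) = (16824 - (32 - 9*62)) - ((-1*(-116) - 1*(-22))/(4*(-20 - 22)) + 1228)/(24448 + 6764) = (16824 - (32 - 558)) - ((¼)*(116 + 22)/(-42) + 1228)/31212 = (16824 - 1*(-526)) - ((¼)*(-1/42)*138 + 1228)/31212 = (16824 + 526) - (-23/28 + 1228)/31212 = 17350 - 34361/(28*31212) = 17350 - 1*34361/873936 = 17350 - 34361/873936 = 15162755239/873936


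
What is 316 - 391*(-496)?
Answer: 194252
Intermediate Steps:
316 - 391*(-496) = 316 + 193936 = 194252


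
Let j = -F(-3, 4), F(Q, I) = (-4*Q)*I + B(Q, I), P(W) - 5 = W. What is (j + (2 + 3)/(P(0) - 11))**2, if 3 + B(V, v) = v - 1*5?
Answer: 72361/36 ≈ 2010.0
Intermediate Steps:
B(V, v) = -8 + v (B(V, v) = -3 + (v - 1*5) = -3 + (v - 5) = -3 + (-5 + v) = -8 + v)
P(W) = 5 + W
F(Q, I) = -8 + I - 4*I*Q (F(Q, I) = (-4*Q)*I + (-8 + I) = -4*I*Q + (-8 + I) = -8 + I - 4*I*Q)
j = -44 (j = -(-8 + 4 - 4*4*(-3)) = -(-8 + 4 + 48) = -1*44 = -44)
(j + (2 + 3)/(P(0) - 11))**2 = (-44 + (2 + 3)/((5 + 0) - 11))**2 = (-44 + 5/(5 - 11))**2 = (-44 + 5/(-6))**2 = (-44 + 5*(-1/6))**2 = (-44 - 5/6)**2 = (-269/6)**2 = 72361/36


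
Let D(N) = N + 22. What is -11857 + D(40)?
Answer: -11795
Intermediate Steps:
D(N) = 22 + N
-11857 + D(40) = -11857 + (22 + 40) = -11857 + 62 = -11795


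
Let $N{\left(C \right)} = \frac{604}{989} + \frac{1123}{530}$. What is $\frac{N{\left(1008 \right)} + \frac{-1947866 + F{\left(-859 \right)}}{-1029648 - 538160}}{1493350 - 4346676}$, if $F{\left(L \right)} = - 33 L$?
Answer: $- \frac{1624661111483}{1172428685027895680} \approx -1.3857 \cdot 10^{-6}$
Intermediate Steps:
$N{\left(C \right)} = \frac{1430767}{524170}$ ($N{\left(C \right)} = 604 \cdot \frac{1}{989} + 1123 \cdot \frac{1}{530} = \frac{604}{989} + \frac{1123}{530} = \frac{1430767}{524170}$)
$\frac{N{\left(1008 \right)} + \frac{-1947866 + F{\left(-859 \right)}}{-1029648 - 538160}}{1493350 - 4346676} = \frac{\frac{1430767}{524170} + \frac{-1947866 - -28347}{-1029648 - 538160}}{1493350 - 4346676} = \frac{\frac{1430767}{524170} + \frac{-1947866 + 28347}{-1567808}}{-2853326} = \left(\frac{1430767}{524170} - - \frac{1919519}{1567808}\right) \left(- \frac{1}{2853326}\right) = \left(\frac{1430767}{524170} + \frac{1919519}{1567808}\right) \left(- \frac{1}{2853326}\right) = \frac{1624661111483}{410898959680} \left(- \frac{1}{2853326}\right) = - \frac{1624661111483}{1172428685027895680}$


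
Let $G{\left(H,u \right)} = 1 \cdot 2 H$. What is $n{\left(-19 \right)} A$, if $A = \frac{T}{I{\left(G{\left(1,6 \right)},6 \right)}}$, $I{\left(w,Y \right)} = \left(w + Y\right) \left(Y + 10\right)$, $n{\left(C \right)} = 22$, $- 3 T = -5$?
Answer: $\frac{55}{192} \approx 0.28646$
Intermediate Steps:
$T = \frac{5}{3}$ ($T = \left(- \frac{1}{3}\right) \left(-5\right) = \frac{5}{3} \approx 1.6667$)
$G{\left(H,u \right)} = 2 H$
$I{\left(w,Y \right)} = \left(10 + Y\right) \left(Y + w\right)$ ($I{\left(w,Y \right)} = \left(Y + w\right) \left(10 + Y\right) = \left(10 + Y\right) \left(Y + w\right)$)
$A = \frac{5}{384}$ ($A = \frac{5}{3 \left(6^{2} + 10 \cdot 6 + 10 \cdot 2 \cdot 1 + 6 \cdot 2 \cdot 1\right)} = \frac{5}{3 \left(36 + 60 + 10 \cdot 2 + 6 \cdot 2\right)} = \frac{5}{3 \left(36 + 60 + 20 + 12\right)} = \frac{5}{3 \cdot 128} = \frac{5}{3} \cdot \frac{1}{128} = \frac{5}{384} \approx 0.013021$)
$n{\left(-19 \right)} A = 22 \cdot \frac{5}{384} = \frac{55}{192}$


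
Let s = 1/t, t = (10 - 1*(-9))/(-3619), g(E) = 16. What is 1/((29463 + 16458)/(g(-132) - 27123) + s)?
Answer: -515033/98972732 ≈ -0.0052038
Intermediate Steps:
t = -19/3619 (t = -(10 + 9)/3619 = -1/3619*19 = -19/3619 ≈ -0.0052501)
s = -3619/19 (s = 1/(-19/3619) = -3619/19 ≈ -190.47)
1/((29463 + 16458)/(g(-132) - 27123) + s) = 1/((29463 + 16458)/(16 - 27123) - 3619/19) = 1/(45921/(-27107) - 3619/19) = 1/(45921*(-1/27107) - 3619/19) = 1/(-45921/27107 - 3619/19) = 1/(-98972732/515033) = -515033/98972732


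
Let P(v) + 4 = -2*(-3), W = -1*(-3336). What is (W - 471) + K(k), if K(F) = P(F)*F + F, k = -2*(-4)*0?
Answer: 2865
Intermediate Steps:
W = 3336
P(v) = 2 (P(v) = -4 - 2*(-3) = -4 + 6 = 2)
k = 0 (k = 8*0 = 0)
K(F) = 3*F (K(F) = 2*F + F = 3*F)
(W - 471) + K(k) = (3336 - 471) + 3*0 = 2865 + 0 = 2865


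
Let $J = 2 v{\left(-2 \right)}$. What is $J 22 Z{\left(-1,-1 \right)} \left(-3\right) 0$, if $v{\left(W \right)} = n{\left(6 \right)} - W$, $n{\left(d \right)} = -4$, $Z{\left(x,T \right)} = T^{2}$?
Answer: $0$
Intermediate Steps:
$v{\left(W \right)} = -4 - W$
$J = -4$ ($J = 2 \left(-4 - -2\right) = 2 \left(-4 + 2\right) = 2 \left(-2\right) = -4$)
$J 22 Z{\left(-1,-1 \right)} \left(-3\right) 0 = \left(-4\right) 22 \left(-1\right)^{2} \left(-3\right) 0 = - 88 \cdot 1 \left(-3\right) 0 = - 88 \left(\left(-3\right) 0\right) = \left(-88\right) 0 = 0$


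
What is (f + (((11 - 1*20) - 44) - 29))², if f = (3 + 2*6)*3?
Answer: 1369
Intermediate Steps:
f = 45 (f = (3 + 12)*3 = 15*3 = 45)
(f + (((11 - 1*20) - 44) - 29))² = (45 + (((11 - 1*20) - 44) - 29))² = (45 + (((11 - 20) - 44) - 29))² = (45 + ((-9 - 44) - 29))² = (45 + (-53 - 29))² = (45 - 82)² = (-37)² = 1369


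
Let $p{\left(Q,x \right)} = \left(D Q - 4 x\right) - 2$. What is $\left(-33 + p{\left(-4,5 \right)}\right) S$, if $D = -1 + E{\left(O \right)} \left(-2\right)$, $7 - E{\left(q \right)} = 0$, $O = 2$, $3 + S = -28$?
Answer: $-155$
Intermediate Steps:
$S = -31$ ($S = -3 - 28 = -31$)
$E{\left(q \right)} = 7$ ($E{\left(q \right)} = 7 - 0 = 7 + 0 = 7$)
$D = -15$ ($D = -1 + 7 \left(-2\right) = -1 - 14 = -15$)
$p{\left(Q,x \right)} = -2 - 15 Q - 4 x$ ($p{\left(Q,x \right)} = \left(- 15 Q - 4 x\right) - 2 = -2 - 15 Q - 4 x$)
$\left(-33 + p{\left(-4,5 \right)}\right) S = \left(-33 - -38\right) \left(-31\right) = \left(-33 + 38\right) \left(-31\right) = 5 \left(-31\right) = -155$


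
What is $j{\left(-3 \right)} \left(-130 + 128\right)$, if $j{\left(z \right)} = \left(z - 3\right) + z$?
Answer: $18$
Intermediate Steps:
$j{\left(z \right)} = -3 + 2 z$ ($j{\left(z \right)} = \left(z + \left(-3 + 0\right)\right) + z = \left(z - 3\right) + z = \left(-3 + z\right) + z = -3 + 2 z$)
$j{\left(-3 \right)} \left(-130 + 128\right) = \left(-3 + 2 \left(-3\right)\right) \left(-130 + 128\right) = \left(-3 - 6\right) \left(-2\right) = \left(-9\right) \left(-2\right) = 18$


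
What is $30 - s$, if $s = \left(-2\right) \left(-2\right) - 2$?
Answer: $28$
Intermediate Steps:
$s = 2$ ($s = 4 - 2 = 2$)
$30 - s = 30 - 2 = 28$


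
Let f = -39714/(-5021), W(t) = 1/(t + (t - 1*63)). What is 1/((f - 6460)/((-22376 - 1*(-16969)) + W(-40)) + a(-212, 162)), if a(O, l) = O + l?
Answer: -1941123621/94739870911 ≈ -0.020489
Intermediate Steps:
W(t) = 1/(-63 + 2*t) (W(t) = 1/(t + (t - 63)) = 1/(t + (-63 + t)) = 1/(-63 + 2*t))
f = 39714/5021 (f = -39714*(-1/5021) = 39714/5021 ≈ 7.9096)
1/((f - 6460)/((-22376 - 1*(-16969)) + W(-40)) + a(-212, 162)) = 1/((39714/5021 - 6460)/((-22376 - 1*(-16969)) + 1/(-63 + 2*(-40))) + (-212 + 162)) = 1/(-32395946/(5021*((-22376 + 16969) + 1/(-63 - 80))) - 50) = 1/(-32395946/(5021*(-5407 + 1/(-143))) - 50) = 1/(-32395946/(5021*(-5407 - 1/143)) - 50) = 1/(-32395946/(5021*(-773202/143)) - 50) = 1/(-32395946/5021*(-143/773202) - 50) = 1/(2316310139/1941123621 - 50) = 1/(-94739870911/1941123621) = -1941123621/94739870911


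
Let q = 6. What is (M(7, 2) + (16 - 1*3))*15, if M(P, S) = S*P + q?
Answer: 495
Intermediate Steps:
M(P, S) = 6 + P*S (M(P, S) = S*P + 6 = P*S + 6 = 6 + P*S)
(M(7, 2) + (16 - 1*3))*15 = ((6 + 7*2) + (16 - 1*3))*15 = ((6 + 14) + (16 - 3))*15 = (20 + 13)*15 = 33*15 = 495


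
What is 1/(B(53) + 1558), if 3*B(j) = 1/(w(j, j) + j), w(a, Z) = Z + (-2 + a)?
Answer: 471/733819 ≈ 0.00064185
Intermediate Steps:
w(a, Z) = -2 + Z + a
B(j) = 1/(3*(-2 + 3*j)) (B(j) = 1/(3*((-2 + j + j) + j)) = 1/(3*((-2 + 2*j) + j)) = 1/(3*(-2 + 3*j)))
1/(B(53) + 1558) = 1/(1/(3*(-2 + 3*53)) + 1558) = 1/(1/(3*(-2 + 159)) + 1558) = 1/((⅓)/157 + 1558) = 1/((⅓)*(1/157) + 1558) = 1/(1/471 + 1558) = 1/(733819/471) = 471/733819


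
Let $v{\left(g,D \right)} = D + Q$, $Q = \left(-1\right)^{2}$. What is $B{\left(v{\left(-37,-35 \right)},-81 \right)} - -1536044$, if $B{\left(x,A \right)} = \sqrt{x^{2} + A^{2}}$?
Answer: $1536044 + \sqrt{7717} \approx 1.5361 \cdot 10^{6}$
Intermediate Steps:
$Q = 1$
$v{\left(g,D \right)} = 1 + D$ ($v{\left(g,D \right)} = D + 1 = 1 + D$)
$B{\left(x,A \right)} = \sqrt{A^{2} + x^{2}}$
$B{\left(v{\left(-37,-35 \right)},-81 \right)} - -1536044 = \sqrt{\left(-81\right)^{2} + \left(1 - 35\right)^{2}} - -1536044 = \sqrt{6561 + \left(-34\right)^{2}} + 1536044 = \sqrt{6561 + 1156} + 1536044 = \sqrt{7717} + 1536044 = 1536044 + \sqrt{7717}$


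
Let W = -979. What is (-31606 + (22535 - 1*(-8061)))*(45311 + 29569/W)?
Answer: -44773199000/979 ≈ -4.5734e+7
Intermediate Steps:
(-31606 + (22535 - 1*(-8061)))*(45311 + 29569/W) = (-31606 + (22535 - 1*(-8061)))*(45311 + 29569/(-979)) = (-31606 + (22535 + 8061))*(45311 + 29569*(-1/979)) = (-31606 + 30596)*(45311 - 29569/979) = -1010*44329900/979 = -44773199000/979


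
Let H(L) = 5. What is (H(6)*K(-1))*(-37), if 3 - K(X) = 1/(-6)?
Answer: -3515/6 ≈ -585.83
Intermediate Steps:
K(X) = 19/6 (K(X) = 3 - 1/(-6) = 3 - 1*(-⅙) = 3 + ⅙ = 19/6)
(H(6)*K(-1))*(-37) = (5*(19/6))*(-37) = (95/6)*(-37) = -3515/6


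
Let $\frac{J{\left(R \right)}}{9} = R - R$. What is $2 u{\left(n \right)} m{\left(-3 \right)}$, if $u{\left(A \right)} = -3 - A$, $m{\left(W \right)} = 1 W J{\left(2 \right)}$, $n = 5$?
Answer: $0$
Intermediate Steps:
$J{\left(R \right)} = 0$ ($J{\left(R \right)} = 9 \left(R - R\right) = 9 \cdot 0 = 0$)
$m{\left(W \right)} = 0$ ($m{\left(W \right)} = 1 W 0 = W 0 = 0$)
$2 u{\left(n \right)} m{\left(-3 \right)} = 2 \left(-3 - 5\right) 0 = 2 \left(-8\right) 0 = \left(-16\right) 0 = 0$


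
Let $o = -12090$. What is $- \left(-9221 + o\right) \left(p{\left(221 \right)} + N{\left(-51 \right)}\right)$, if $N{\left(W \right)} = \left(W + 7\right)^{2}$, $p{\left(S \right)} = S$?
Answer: $45967827$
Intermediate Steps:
$N{\left(W \right)} = \left(7 + W\right)^{2}$
$- \left(-9221 + o\right) \left(p{\left(221 \right)} + N{\left(-51 \right)}\right) = - \left(-9221 - 12090\right) \left(221 + \left(7 - 51\right)^{2}\right) = - \left(-21311\right) \left(221 + \left(-44\right)^{2}\right) = - \left(-21311\right) \left(221 + 1936\right) = - \left(-21311\right) 2157 = \left(-1\right) \left(-45967827\right) = 45967827$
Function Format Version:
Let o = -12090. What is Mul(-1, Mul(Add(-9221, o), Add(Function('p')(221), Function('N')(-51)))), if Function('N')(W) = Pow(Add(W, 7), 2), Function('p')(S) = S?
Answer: 45967827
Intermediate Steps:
Function('N')(W) = Pow(Add(7, W), 2)
Mul(-1, Mul(Add(-9221, o), Add(Function('p')(221), Function('N')(-51)))) = Mul(-1, Mul(Add(-9221, -12090), Add(221, Pow(Add(7, -51), 2)))) = Mul(-1, Mul(-21311, Add(221, Pow(-44, 2)))) = Mul(-1, Mul(-21311, Add(221, 1936))) = Mul(-1, Mul(-21311, 2157)) = Mul(-1, -45967827) = 45967827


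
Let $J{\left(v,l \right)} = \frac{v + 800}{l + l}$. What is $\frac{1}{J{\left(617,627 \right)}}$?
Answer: $\frac{1254}{1417} \approx 0.88497$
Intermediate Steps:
$J{\left(v,l \right)} = \frac{800 + v}{2 l}$
$\frac{1}{J{\left(617,627 \right)}} = \frac{1}{\frac{1}{2} \cdot \frac{1}{627} \left(800 + 617\right)} = \frac{1}{\frac{1}{2} \cdot \frac{1}{627} \cdot 1417} = \frac{1}{\frac{1417}{1254}} = \frac{1254}{1417}$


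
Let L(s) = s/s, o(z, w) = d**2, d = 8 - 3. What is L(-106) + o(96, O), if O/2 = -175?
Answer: 26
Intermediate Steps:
O = -350 (O = 2*(-175) = -350)
d = 5
o(z, w) = 25 (o(z, w) = 5**2 = 25)
L(s) = 1
L(-106) + o(96, O) = 1 + 25 = 26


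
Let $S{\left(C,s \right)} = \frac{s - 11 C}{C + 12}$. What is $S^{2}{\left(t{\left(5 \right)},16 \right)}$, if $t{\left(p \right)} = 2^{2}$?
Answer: $\frac{49}{16} \approx 3.0625$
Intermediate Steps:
$t{\left(p \right)} = 4$
$S{\left(C,s \right)} = \frac{s - 11 C}{12 + C}$
$S^{2}{\left(t{\left(5 \right)},16 \right)} = \left(\frac{16 - 44}{12 + 4}\right)^{2} = \left(\frac{16 - 44}{16}\right)^{2} = \left(\frac{1}{16} \left(-28\right)\right)^{2} = \left(- \frac{7}{4}\right)^{2} = \frac{49}{16}$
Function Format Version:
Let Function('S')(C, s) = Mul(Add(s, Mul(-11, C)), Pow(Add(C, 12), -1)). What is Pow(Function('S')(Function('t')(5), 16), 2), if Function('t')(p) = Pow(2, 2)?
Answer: Rational(49, 16) ≈ 3.0625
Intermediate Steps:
Function('t')(p) = 4
Function('S')(C, s) = Mul(Pow(Add(12, C), -1), Add(s, Mul(-11, C))) (Function('S')(C, s) = Mul(Add(s, Mul(-11, C)), Pow(Add(12, C), -1)) = Mul(Pow(Add(12, C), -1), Add(s, Mul(-11, C))))
Pow(Function('S')(Function('t')(5), 16), 2) = Pow(Mul(Pow(Add(12, 4), -1), Add(16, Mul(-11, 4))), 2) = Pow(Mul(Pow(16, -1), Add(16, -44)), 2) = Pow(Mul(Rational(1, 16), -28), 2) = Pow(Rational(-7, 4), 2) = Rational(49, 16)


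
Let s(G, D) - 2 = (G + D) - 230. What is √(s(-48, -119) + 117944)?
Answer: 3*√13061 ≈ 342.85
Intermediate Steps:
s(G, D) = -228 + D + G (s(G, D) = 2 + ((G + D) - 230) = 2 + ((D + G) - 230) = 2 + (-230 + D + G) = -228 + D + G)
√(s(-48, -119) + 117944) = √((-228 - 119 - 48) + 117944) = √(-395 + 117944) = √117549 = 3*√13061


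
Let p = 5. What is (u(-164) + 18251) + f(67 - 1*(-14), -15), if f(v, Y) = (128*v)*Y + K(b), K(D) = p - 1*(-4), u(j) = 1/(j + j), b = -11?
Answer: -45021281/328 ≈ -1.3726e+5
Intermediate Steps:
u(j) = 1/(2*j)
K(D) = 9 (K(D) = 5 - 1*(-4) = 5 + 4 = 9)
f(v, Y) = 9 + 128*Y*v (f(v, Y) = (128*v)*Y + 9 = 128*Y*v + 9 = 9 + 128*Y*v)
(u(-164) + 18251) + f(67 - 1*(-14), -15) = ((½)/(-164) + 18251) + (9 + 128*(-15)*(67 - 1*(-14))) = ((½)*(-1/164) + 18251) + (9 + 128*(-15)*(67 + 14)) = (-1/328 + 18251) + (9 + 128*(-15)*81) = 5986327/328 + (9 - 155520) = 5986327/328 - 155511 = -45021281/328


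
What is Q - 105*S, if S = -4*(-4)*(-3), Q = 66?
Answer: 5106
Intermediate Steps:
S = -48 (S = 16*(-3) = -48)
Q - 105*S = 66 - 105*(-48) = 66 + 5040 = 5106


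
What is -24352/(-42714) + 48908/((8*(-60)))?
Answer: -86556973/854280 ≈ -101.32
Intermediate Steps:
-24352/(-42714) + 48908/((8*(-60))) = -24352*(-1/42714) + 48908/(-480) = 12176/21357 + 48908*(-1/480) = 12176/21357 - 12227/120 = -86556973/854280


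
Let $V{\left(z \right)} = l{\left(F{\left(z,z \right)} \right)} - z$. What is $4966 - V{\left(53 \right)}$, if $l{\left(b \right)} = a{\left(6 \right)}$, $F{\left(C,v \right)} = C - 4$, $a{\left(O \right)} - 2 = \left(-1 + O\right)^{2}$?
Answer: $4992$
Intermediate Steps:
$a{\left(O \right)} = 2 + \left(-1 + O\right)^{2}$
$F{\left(C,v \right)} = -4 + C$
$l{\left(b \right)} = 27$ ($l{\left(b \right)} = 2 + \left(-1 + 6\right)^{2} = 2 + 5^{2} = 2 + 25 = 27$)
$V{\left(z \right)} = 27 - z$
$4966 - V{\left(53 \right)} = 4966 - \left(27 - 53\right) = 4966 - -26 = 4966 + 26 = 4992$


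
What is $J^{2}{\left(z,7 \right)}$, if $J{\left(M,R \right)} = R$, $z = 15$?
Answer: $49$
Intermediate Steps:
$J^{2}{\left(z,7 \right)} = 7^{2} = 49$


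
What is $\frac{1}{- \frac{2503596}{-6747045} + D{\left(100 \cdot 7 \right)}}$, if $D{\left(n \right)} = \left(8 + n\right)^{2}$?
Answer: $\frac{2249015}{1127351089492} \approx 1.995 \cdot 10^{-6}$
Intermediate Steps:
$\frac{1}{- \frac{2503596}{-6747045} + D{\left(100 \cdot 7 \right)}} = \frac{1}{- \frac{2503596}{-6747045} + \left(8 + 100 \cdot 7\right)^{2}} = \frac{1}{\left(-2503596\right) \left(- \frac{1}{6747045}\right) + \left(8 + 700\right)^{2}} = \frac{1}{\frac{834532}{2249015} + 708^{2}} = \frac{1}{\frac{834532}{2249015} + 501264} = \frac{1}{\frac{1127351089492}{2249015}} = \frac{2249015}{1127351089492}$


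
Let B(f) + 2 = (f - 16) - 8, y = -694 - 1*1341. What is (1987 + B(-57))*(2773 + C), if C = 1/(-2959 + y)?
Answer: 13183639672/2497 ≈ 5.2798e+6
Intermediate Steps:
y = -2035 (y = -694 - 1341 = -2035)
B(f) = -26 + f (B(f) = -2 + ((f - 16) - 8) = -2 + ((-16 + f) - 8) = -2 + (-24 + f) = -26 + f)
C = -1/4994 (C = 1/(-2959 - 2035) = 1/(-4994) = -1/4994 ≈ -0.00020024)
(1987 + B(-57))*(2773 + C) = (1987 + (-26 - 57))*(2773 - 1/4994) = (1987 - 83)*(13848361/4994) = 1904*(13848361/4994) = 13183639672/2497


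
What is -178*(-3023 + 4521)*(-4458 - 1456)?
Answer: 1576932616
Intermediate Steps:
-178*(-3023 + 4521)*(-4458 - 1456) = -266644*(-5914) = -178*(-8859172) = 1576932616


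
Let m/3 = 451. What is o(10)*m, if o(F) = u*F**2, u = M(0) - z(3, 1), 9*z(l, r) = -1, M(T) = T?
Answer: 45100/3 ≈ 15033.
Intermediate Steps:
m = 1353 (m = 3*451 = 1353)
z(l, r) = -1/9 (z(l, r) = (1/9)*(-1) = -1/9)
u = 1/9 (u = 0 - 1*(-1/9) = 0 + 1/9 = 1/9 ≈ 0.11111)
o(F) = F**2/9
o(10)*m = ((1/9)*10**2)*1353 = ((1/9)*100)*1353 = (100/9)*1353 = 45100/3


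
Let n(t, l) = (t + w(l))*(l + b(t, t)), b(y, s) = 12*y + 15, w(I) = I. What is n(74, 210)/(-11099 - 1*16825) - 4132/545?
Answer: -23971009/1268215 ≈ -18.901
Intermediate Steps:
b(y, s) = 15 + 12*y
n(t, l) = (l + t)*(15 + l + 12*t) (n(t, l) = (t + l)*(l + (15 + 12*t)) = (l + t)*(15 + l + 12*t))
n(74, 210)/(-11099 - 1*16825) - 4132/545 = (210**2 + 12*74**2 + 15*210 + 15*74 + 13*210*74)/(-11099 - 1*16825) - 4132/545 = (44100 + 12*5476 + 3150 + 1110 + 202020)/(-11099 - 16825) - 4132*1/545 = (44100 + 65712 + 3150 + 1110 + 202020)/(-27924) - 4132/545 = 316092*(-1/27924) - 4132/545 = -26341/2327 - 4132/545 = -23971009/1268215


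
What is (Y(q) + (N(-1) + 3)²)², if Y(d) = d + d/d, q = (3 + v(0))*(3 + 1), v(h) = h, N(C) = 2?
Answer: 1444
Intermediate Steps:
q = 12 (q = (3 + 0)*(3 + 1) = 3*4 = 12)
Y(d) = 1 + d (Y(d) = d + 1 = 1 + d)
(Y(q) + (N(-1) + 3)²)² = ((1 + 12) + (2 + 3)²)² = (13 + 5²)² = (13 + 25)² = 38² = 1444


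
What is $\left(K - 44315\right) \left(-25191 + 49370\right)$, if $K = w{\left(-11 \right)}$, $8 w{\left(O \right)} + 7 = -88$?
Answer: $- \frac{8574236085}{8} \approx -1.0718 \cdot 10^{9}$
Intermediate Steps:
$w{\left(O \right)} = - \frac{95}{8}$ ($w{\left(O \right)} = - \frac{7}{8} + \frac{1}{8} \left(-88\right) = - \frac{7}{8} - 11 = - \frac{95}{8}$)
$K = - \frac{95}{8} \approx -11.875$
$\left(K - 44315\right) \left(-25191 + 49370\right) = \left(- \frac{95}{8} - 44315\right) \left(-25191 + 49370\right) = \left(- \frac{354615}{8}\right) 24179 = - \frac{8574236085}{8}$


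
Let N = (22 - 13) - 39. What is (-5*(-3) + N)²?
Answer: 225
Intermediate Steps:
N = -30 (N = 9 - 39 = -30)
(-5*(-3) + N)² = (-5*(-3) - 30)² = (15 - 30)² = (-15)² = 225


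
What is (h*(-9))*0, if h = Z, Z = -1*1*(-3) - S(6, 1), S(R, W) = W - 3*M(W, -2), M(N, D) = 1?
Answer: 0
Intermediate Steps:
S(R, W) = -3 + W (S(R, W) = W - 3*1 = W - 3 = -3 + W)
Z = 5 (Z = -1*1*(-3) - (-3 + 1) = -1*(-3) - 1*(-2) = 3 + 2 = 5)
h = 5
(h*(-9))*0 = (5*(-9))*0 = -45*0 = 0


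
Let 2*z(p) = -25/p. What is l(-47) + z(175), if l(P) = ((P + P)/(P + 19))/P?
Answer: -⅐ ≈ -0.14286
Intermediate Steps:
l(P) = 2/(19 + P) (l(P) = ((2*P)/(19 + P))/P = (2*P/(19 + P))/P = 2/(19 + P))
z(p) = -25/(2*p) (z(p) = (-25/p)/2 = -25/(2*p))
l(-47) + z(175) = 2/(19 - 47) - 25/2/175 = 2/(-28) - 25/2*1/175 = 2*(-1/28) - 1/14 = -1/14 - 1/14 = -⅐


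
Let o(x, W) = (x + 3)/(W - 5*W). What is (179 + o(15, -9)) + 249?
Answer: 857/2 ≈ 428.50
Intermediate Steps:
o(x, W) = -(3 + x)/(4*W) (o(x, W) = (3 + x)/((-4*W)) = (3 + x)*(-1/(4*W)) = -(3 + x)/(4*W))
(179 + o(15, -9)) + 249 = (179 + (¼)*(-3 - 1*15)/(-9)) + 249 = (179 + (¼)*(-⅑)*(-3 - 15)) + 249 = (179 + (¼)*(-⅑)*(-18)) + 249 = (179 + ½) + 249 = 359/2 + 249 = 857/2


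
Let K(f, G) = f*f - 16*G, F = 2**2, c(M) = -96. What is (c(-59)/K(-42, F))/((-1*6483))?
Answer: 8/918425 ≈ 8.7106e-6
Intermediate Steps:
F = 4
K(f, G) = f**2 - 16*G
(c(-59)/K(-42, F))/((-1*6483)) = (-96/((-42)**2 - 16*4))/((-1*6483)) = -96/(1764 - 64)/(-6483) = -96/1700*(-1/6483) = -96*1/1700*(-1/6483) = -24/425*(-1/6483) = 8/918425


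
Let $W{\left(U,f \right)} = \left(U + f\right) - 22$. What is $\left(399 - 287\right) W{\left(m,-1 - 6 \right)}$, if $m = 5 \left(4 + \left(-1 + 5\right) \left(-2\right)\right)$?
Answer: $-5488$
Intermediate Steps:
$m = -20$ ($m = 5 \left(4 + 4 \left(-2\right)\right) = 5 \left(4 - 8\right) = 5 \left(-4\right) = -20$)
$W{\left(U,f \right)} = -22 + U + f$
$\left(399 - 287\right) W{\left(m,-1 - 6 \right)} = \left(399 - 287\right) \left(-22 - 20 - 7\right) = 112 \left(-22 - 20 - 7\right) = 112 \left(-49\right) = -5488$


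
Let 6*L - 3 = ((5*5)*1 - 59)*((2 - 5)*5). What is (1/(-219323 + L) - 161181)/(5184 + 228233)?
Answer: -70673838977/102347519075 ≈ -0.69053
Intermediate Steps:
L = 171/2 (L = ½ + (((5*5)*1 - 59)*((2 - 5)*5))/6 = ½ + ((25*1 - 59)*(-3*5))/6 = ½ + ((25 - 59)*(-15))/6 = ½ + (-34*(-15))/6 = ½ + (⅙)*510 = ½ + 85 = 171/2 ≈ 85.500)
(1/(-219323 + L) - 161181)/(5184 + 228233) = (1/(-219323 + 171/2) - 161181)/(5184 + 228233) = (1/(-438475/2) - 161181)/233417 = (-2/438475 - 161181)*(1/233417) = -70673838977/438475*1/233417 = -70673838977/102347519075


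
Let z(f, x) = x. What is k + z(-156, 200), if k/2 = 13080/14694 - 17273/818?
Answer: 159809863/1001641 ≈ 159.55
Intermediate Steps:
k = -40518337/1001641 (k = 2*(13080/14694 - 17273/818) = 2*(13080*(1/14694) - 17273*1/818) = 2*(2180/2449 - 17273/818) = 2*(-40518337/2003282) = -40518337/1001641 ≈ -40.452)
k + z(-156, 200) = -40518337/1001641 + 200 = 159809863/1001641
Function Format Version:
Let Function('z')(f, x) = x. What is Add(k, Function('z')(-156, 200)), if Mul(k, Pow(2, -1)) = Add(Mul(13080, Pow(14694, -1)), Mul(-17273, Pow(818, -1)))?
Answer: Rational(159809863, 1001641) ≈ 159.55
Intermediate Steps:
k = Rational(-40518337, 1001641) (k = Mul(2, Add(Mul(13080, Pow(14694, -1)), Mul(-17273, Pow(818, -1)))) = Mul(2, Add(Mul(13080, Rational(1, 14694)), Mul(-17273, Rational(1, 818)))) = Mul(2, Add(Rational(2180, 2449), Rational(-17273, 818))) = Mul(2, Rational(-40518337, 2003282)) = Rational(-40518337, 1001641) ≈ -40.452)
Add(k, Function('z')(-156, 200)) = Add(Rational(-40518337, 1001641), 200) = Rational(159809863, 1001641)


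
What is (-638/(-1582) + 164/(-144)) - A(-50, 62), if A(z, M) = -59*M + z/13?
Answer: 1355299193/370188 ≈ 3661.1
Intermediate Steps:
A(z, M) = -59*M + z/13 (A(z, M) = -59*M + z*(1/13) = -59*M + z/13)
(-638/(-1582) + 164/(-144)) - A(-50, 62) = (-638/(-1582) + 164/(-144)) - (-59*62 + (1/13)*(-50)) = (-638*(-1/1582) + 164*(-1/144)) - (-3658 - 50/13) = (319/791 - 41/36) - 1*(-47604/13) = -20947/28476 + 47604/13 = 1355299193/370188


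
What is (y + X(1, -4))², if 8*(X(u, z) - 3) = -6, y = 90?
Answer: 136161/16 ≈ 8510.1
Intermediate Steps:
X(u, z) = 9/4 (X(u, z) = 3 + (⅛)*(-6) = 3 - ¾ = 9/4)
(y + X(1, -4))² = (90 + 9/4)² = (369/4)² = 136161/16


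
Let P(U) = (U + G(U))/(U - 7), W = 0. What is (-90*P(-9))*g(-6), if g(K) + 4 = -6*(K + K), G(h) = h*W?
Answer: -6885/2 ≈ -3442.5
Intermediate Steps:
G(h) = 0 (G(h) = h*0 = 0)
g(K) = -4 - 12*K (g(K) = -4 - 6*(K + K) = -4 - 12*K)
P(U) = U/(-7 + U) (P(U) = (U + 0)/(U - 7) = U/(-7 + U))
(-90*P(-9))*g(-6) = (-(-810)/(-7 - 9))*(-4 - 12*(-6)) = (-(-810)/(-16))*(-4 + 72) = -(-810)*(-1)/16*68 = -90*9/16*68 = -405/8*68 = -6885/2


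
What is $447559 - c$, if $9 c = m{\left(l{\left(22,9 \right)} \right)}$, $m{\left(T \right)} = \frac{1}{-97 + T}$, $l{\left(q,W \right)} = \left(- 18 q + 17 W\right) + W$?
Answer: $\frac{1333278262}{2979} \approx 4.4756 \cdot 10^{5}$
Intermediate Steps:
$l{\left(q,W \right)} = - 18 q + 18 W$
$c = - \frac{1}{2979}$ ($c = \frac{1}{9 \left(-97 + \left(\left(-18\right) 22 + 18 \cdot 9\right)\right)} = \frac{1}{9 \left(-97 + \left(-396 + 162\right)\right)} = \frac{1}{9 \left(-97 - 234\right)} = \frac{1}{9 \left(-331\right)} = \frac{1}{9} \left(- \frac{1}{331}\right) = - \frac{1}{2979} \approx -0.00033568$)
$447559 - c = 447559 - - \frac{1}{2979} = 447559 + \frac{1}{2979} = \frac{1333278262}{2979}$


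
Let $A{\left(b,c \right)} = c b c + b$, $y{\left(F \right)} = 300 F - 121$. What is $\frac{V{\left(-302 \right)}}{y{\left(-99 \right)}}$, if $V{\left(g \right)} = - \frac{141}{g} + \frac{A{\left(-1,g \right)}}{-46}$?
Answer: $- \frac{6887599}{103568333} \approx -0.066503$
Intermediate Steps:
$y{\left(F \right)} = -121 + 300 F$
$A{\left(b,c \right)} = b + b c^{2}$ ($A{\left(b,c \right)} = b c c + b = b c^{2} + b = b + b c^{2}$)
$V{\left(g \right)} = \frac{1}{46} - \frac{141}{g} + \frac{g^{2}}{46}$ ($V{\left(g \right)} = - \frac{141}{g} + \frac{\left(-1\right) \left(1 + g^{2}\right)}{-46} = - \frac{141}{g} + \left(-1 - g^{2}\right) \left(- \frac{1}{46}\right) = - \frac{141}{g} + \left(\frac{1}{46} + \frac{g^{2}}{46}\right) = \frac{1}{46} - \frac{141}{g} + \frac{g^{2}}{46}$)
$\frac{V{\left(-302 \right)}}{y{\left(-99 \right)}} = \frac{\frac{1}{46} \frac{1}{-302} \left(-6486 - 302 + \left(-302\right)^{3}\right)}{-121 + 300 \left(-99\right)} = \frac{\frac{1}{46} \left(- \frac{1}{302}\right) \left(-6486 - 302 - 27543608\right)}{-121 - 29700} = \frac{\frac{1}{46} \left(- \frac{1}{302}\right) \left(-27550396\right)}{-29821} = \frac{6887599}{3473} \left(- \frac{1}{29821}\right) = - \frac{6887599}{103568333}$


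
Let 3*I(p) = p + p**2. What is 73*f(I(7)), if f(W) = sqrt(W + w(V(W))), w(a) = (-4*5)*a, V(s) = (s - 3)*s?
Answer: 146*I*sqrt(13118)/3 ≈ 5574.0*I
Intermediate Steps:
V(s) = s*(-3 + s) (V(s) = (-3 + s)*s = s*(-3 + s))
w(a) = -20*a
I(p) = p/3 + p**2/3 (I(p) = (p + p**2)/3 = p/3 + p**2/3)
f(W) = sqrt(W - 20*W*(-3 + W))
73*f(I(7)) = 73*sqrt(((1/3)*7*(1 + 7))*(61 - 20*7*(1 + 7)/3)) = 73*sqrt(((1/3)*7*8)*(61 - 20*7*8/3)) = 73*sqrt(56*(61 - 20*56/3)/3) = 73*sqrt(56*(61 - 1120/3)/3) = 73*sqrt((56/3)*(-937/3)) = 73*sqrt(-52472/9) = 73*(2*I*sqrt(13118)/3) = 146*I*sqrt(13118)/3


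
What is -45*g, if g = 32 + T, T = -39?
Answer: 315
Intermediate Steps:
g = -7 (g = 32 - 39 = -7)
-45*g = -45*(-7) = 315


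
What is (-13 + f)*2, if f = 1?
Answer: -24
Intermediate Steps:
(-13 + f)*2 = (-13 + 1)*2 = -12*2 = -24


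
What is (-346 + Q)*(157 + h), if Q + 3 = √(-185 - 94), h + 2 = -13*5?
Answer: -31410 + 270*I*√31 ≈ -31410.0 + 1503.3*I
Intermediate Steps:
h = -67 (h = -2 - 13*5 = -2 - 65 = -67)
Q = -3 + 3*I*√31 (Q = -3 + √(-185 - 94) = -3 + √(-279) = -3 + 3*I*√31 ≈ -3.0 + 16.703*I)
(-346 + Q)*(157 + h) = (-346 + (-3 + 3*I*√31))*(157 - 67) = (-349 + 3*I*√31)*90 = -31410 + 270*I*√31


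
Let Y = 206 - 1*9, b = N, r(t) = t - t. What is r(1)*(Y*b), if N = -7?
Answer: 0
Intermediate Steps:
r(t) = 0
b = -7
Y = 197 (Y = 206 - 9 = 197)
r(1)*(Y*b) = 0*(197*(-7)) = 0*(-1379) = 0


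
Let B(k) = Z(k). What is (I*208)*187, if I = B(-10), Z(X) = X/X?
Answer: 38896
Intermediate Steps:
Z(X) = 1
B(k) = 1
I = 1
(I*208)*187 = (1*208)*187 = 208*187 = 38896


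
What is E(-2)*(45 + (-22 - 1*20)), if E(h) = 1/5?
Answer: ⅗ ≈ 0.60000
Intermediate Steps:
E(h) = ⅕
E(-2)*(45 + (-22 - 1*20)) = (45 + (-22 - 1*20))/5 = (45 + (-22 - 20))/5 = (45 - 42)/5 = (⅕)*3 = ⅗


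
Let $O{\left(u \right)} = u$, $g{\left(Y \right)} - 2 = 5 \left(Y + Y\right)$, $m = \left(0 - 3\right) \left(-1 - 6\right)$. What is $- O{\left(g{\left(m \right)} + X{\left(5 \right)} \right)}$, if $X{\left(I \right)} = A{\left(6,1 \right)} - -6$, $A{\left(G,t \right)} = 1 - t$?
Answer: $-218$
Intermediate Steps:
$X{\left(I \right)} = 6$ ($X{\left(I \right)} = \left(1 - 1\right) - -6 = \left(1 - 1\right) + 6 = 0 + 6 = 6$)
$m = 21$ ($m = \left(-3\right) \left(-7\right) = 21$)
$g{\left(Y \right)} = 2 + 10 Y$ ($g{\left(Y \right)} = 2 + 5 \left(Y + Y\right) = 2 + 5 \cdot 2 Y = 2 + 10 Y$)
$- O{\left(g{\left(m \right)} + X{\left(5 \right)} \right)} = - (\left(2 + 10 \cdot 21\right) + 6) = - (\left(2 + 210\right) + 6) = - (212 + 6) = \left(-1\right) 218 = -218$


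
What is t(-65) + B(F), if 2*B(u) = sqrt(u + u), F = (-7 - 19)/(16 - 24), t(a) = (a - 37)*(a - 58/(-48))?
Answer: 26027/4 + sqrt(26)/4 ≈ 6508.0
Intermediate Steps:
t(a) = (-37 + a)*(29/24 + a) (t(a) = (-37 + a)*(a - 58*(-1/48)) = (-37 + a)*(a + 29/24) = (-37 + a)*(29/24 + a))
F = 13/4 (F = -26/(-8) = -26*(-1/8) = 13/4 ≈ 3.2500)
B(u) = sqrt(2)*sqrt(u)/2 (B(u) = sqrt(u + u)/2 = sqrt(2*u)/2 = (sqrt(2)*sqrt(u))/2 = sqrt(2)*sqrt(u)/2)
t(-65) + B(F) = (-1073/24 + (-65)**2 - 859/24*(-65)) + sqrt(2)*sqrt(13/4)/2 = (-1073/24 + 4225 + 55835/24) + sqrt(2)*(sqrt(13)/2)/2 = 26027/4 + sqrt(26)/4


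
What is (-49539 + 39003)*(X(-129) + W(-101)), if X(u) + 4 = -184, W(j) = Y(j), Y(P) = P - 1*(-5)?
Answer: 2992224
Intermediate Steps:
Y(P) = 5 + P (Y(P) = P + 5 = 5 + P)
W(j) = 5 + j
X(u) = -188 (X(u) = -4 - 184 = -188)
(-49539 + 39003)*(X(-129) + W(-101)) = (-49539 + 39003)*(-188 + (5 - 101)) = -10536*(-188 - 96) = -10536*(-284) = 2992224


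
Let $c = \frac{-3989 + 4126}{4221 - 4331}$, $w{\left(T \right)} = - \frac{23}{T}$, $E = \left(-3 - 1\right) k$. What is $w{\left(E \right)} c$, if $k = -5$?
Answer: $\frac{3151}{2200} \approx 1.4323$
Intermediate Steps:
$E = 20$ ($E = \left(-3 - 1\right) \left(-5\right) = \left(-4\right) \left(-5\right) = 20$)
$c = - \frac{137}{110}$ ($c = \frac{137}{-110} = 137 \left(- \frac{1}{110}\right) = - \frac{137}{110} \approx -1.2455$)
$w{\left(E \right)} c = - \frac{23}{20} \left(- \frac{137}{110}\right) = \left(-23\right) \frac{1}{20} \left(- \frac{137}{110}\right) = \left(- \frac{23}{20}\right) \left(- \frac{137}{110}\right) = \frac{3151}{2200}$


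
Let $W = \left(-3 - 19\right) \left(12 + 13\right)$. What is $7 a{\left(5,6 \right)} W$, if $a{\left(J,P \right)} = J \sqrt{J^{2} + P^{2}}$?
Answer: $- 19250 \sqrt{61} \approx -1.5035 \cdot 10^{5}$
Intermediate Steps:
$W = -550$ ($W = \left(-22\right) 25 = -550$)
$7 a{\left(5,6 \right)} W = 7 \cdot 5 \sqrt{5^{2} + 6^{2}} \left(-550\right) = 7 \cdot 5 \sqrt{25 + 36} \left(-550\right) = 7 \cdot 5 \sqrt{61} \left(-550\right) = 35 \sqrt{61} \left(-550\right) = - 19250 \sqrt{61}$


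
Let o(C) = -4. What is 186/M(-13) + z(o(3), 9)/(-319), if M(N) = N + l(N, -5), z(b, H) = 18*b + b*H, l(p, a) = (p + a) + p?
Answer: -2481/638 ≈ -3.8887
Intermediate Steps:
l(p, a) = a + 2*p (l(p, a) = (a + p) + p = a + 2*p)
z(b, H) = 18*b + H*b
M(N) = -5 + 3*N (M(N) = N + (-5 + 2*N) = -5 + 3*N)
186/M(-13) + z(o(3), 9)/(-319) = 186/(-5 + 3*(-13)) - 4*(18 + 9)/(-319) = 186/(-5 - 39) - 4*27*(-1/319) = 186/(-44) - 108*(-1/319) = 186*(-1/44) + 108/319 = -93/22 + 108/319 = -2481/638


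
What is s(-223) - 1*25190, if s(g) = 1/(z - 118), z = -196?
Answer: -7909661/314 ≈ -25190.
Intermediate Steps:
s(g) = -1/314 (s(g) = 1/(-196 - 118) = 1/(-314) = -1/314)
s(-223) - 1*25190 = -1/314 - 1*25190 = -1/314 - 25190 = -7909661/314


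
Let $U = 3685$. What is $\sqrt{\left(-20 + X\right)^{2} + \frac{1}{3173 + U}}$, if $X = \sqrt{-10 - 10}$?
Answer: $\frac{\sqrt{1985803242 - 418063680 i \sqrt{5}}}{2286} \approx 20.0 - 4.4721 i$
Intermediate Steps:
$X = 2 i \sqrt{5}$ ($X = \sqrt{-20} = 2 i \sqrt{5} \approx 4.4721 i$)
$\sqrt{\left(-20 + X\right)^{2} + \frac{1}{3173 + U}} = \sqrt{\left(-20 + 2 i \sqrt{5}\right)^{2} + \frac{1}{3173 + 3685}} = \sqrt{\left(-20 + 2 i \sqrt{5}\right)^{2} + \frac{1}{6858}} = \sqrt{\frac{1}{6858} + \left(-20 + 2 i \sqrt{5}\right)^{2}}$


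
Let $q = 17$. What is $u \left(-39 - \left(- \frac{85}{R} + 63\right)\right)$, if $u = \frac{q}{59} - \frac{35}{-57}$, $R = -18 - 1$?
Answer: $- \frac{6137782}{63897} \approx -96.057$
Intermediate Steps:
$R = -19$ ($R = -18 + \left(2 - 3\right) = -18 - 1 = -19$)
$u = \frac{3034}{3363}$ ($u = \frac{17}{59} - \frac{35}{-57} = 17 \cdot \frac{1}{59} - - \frac{35}{57} = \frac{17}{59} + \frac{35}{57} = \frac{3034}{3363} \approx 0.90217$)
$u \left(-39 - \left(- \frac{85}{R} + 63\right)\right) = \frac{3034 \left(-39 - \left(- \frac{85}{-19} + 63\right)\right)}{3363} = \frac{3034 \left(-39 - \left(\left(-85\right) \left(- \frac{1}{19}\right) + 63\right)\right)}{3363} = \frac{3034 \left(-39 - \left(\frac{85}{19} + 63\right)\right)}{3363} = \frac{3034 \left(-39 - \frac{1282}{19}\right)}{3363} = \frac{3034}{3363} \left(- \frac{2023}{19}\right) = - \frac{6137782}{63897}$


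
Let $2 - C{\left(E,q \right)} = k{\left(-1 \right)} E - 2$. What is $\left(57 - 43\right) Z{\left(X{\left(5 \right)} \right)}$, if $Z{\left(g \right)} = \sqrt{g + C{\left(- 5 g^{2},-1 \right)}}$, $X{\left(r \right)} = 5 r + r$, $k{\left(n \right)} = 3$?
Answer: $14 \sqrt{13534} \approx 1628.7$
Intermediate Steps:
$X{\left(r \right)} = 6 r$
$C{\left(E,q \right)} = 4 - 3 E$ ($C{\left(E,q \right)} = 2 - \left(3 E - 2\right) = 2 - \left(-2 + 3 E\right) = 4 - 3 E$)
$Z{\left(g \right)} = \sqrt{4 + g + 15 g^{2}}$ ($Z{\left(g \right)} = \sqrt{g - \left(-4 + 3 \left(- 5 g^{2}\right)\right)} = \sqrt{g + \left(4 + 15 g^{2}\right)} = \sqrt{4 + g + 15 g^{2}}$)
$\left(57 - 43\right) Z{\left(X{\left(5 \right)} \right)} = \left(57 - 43\right) \sqrt{4 + 6 \cdot 5 + 15 \left(6 \cdot 5\right)^{2}} = 14 \sqrt{4 + 30 + 15 \cdot 30^{2}} = 14 \sqrt{4 + 30 + 15 \cdot 900} = 14 \sqrt{4 + 30 + 13500} = 14 \sqrt{13534}$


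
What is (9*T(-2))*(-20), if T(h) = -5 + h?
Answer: 1260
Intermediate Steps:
(9*T(-2))*(-20) = (9*(-5 - 2))*(-20) = (9*(-7))*(-20) = -63*(-20) = 1260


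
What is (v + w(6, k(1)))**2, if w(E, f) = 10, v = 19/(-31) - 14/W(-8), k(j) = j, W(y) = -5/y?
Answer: 4068289/24025 ≈ 169.34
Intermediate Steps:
v = -3567/155 (v = 19/(-31) - 14/((-5/(-8))) = 19*(-1/31) - 14/((-5*(-1/8))) = -19/31 - 14/5/8 = -19/31 - 14*8/5 = -19/31 - 112/5 = -3567/155 ≈ -23.013)
(v + w(6, k(1)))**2 = (-3567/155 + 10)**2 = (-2017/155)**2 = 4068289/24025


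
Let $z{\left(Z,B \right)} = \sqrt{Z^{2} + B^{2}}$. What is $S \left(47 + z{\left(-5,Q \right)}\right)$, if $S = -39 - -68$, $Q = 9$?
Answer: $1363 + 29 \sqrt{106} \approx 1661.6$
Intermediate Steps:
$z{\left(Z,B \right)} = \sqrt{B^{2} + Z^{2}}$
$S = 29$ ($S = -39 + 68 = 29$)
$S \left(47 + z{\left(-5,Q \right)}\right) = 29 \left(47 + \sqrt{9^{2} + \left(-5\right)^{2}}\right) = 29 \left(47 + \sqrt{81 + 25}\right) = 29 \left(47 + \sqrt{106}\right) = 1363 + 29 \sqrt{106}$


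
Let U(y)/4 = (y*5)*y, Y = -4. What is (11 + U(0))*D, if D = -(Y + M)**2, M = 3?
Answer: -11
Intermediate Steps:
D = -1 (D = -(-4 + 3)**2 = -1*(-1)**2 = -1*1 = -1)
U(y) = 20*y**2 (U(y) = 4*((y*5)*y) = 4*((5*y)*y) = 4*(5*y**2) = 20*y**2)
(11 + U(0))*D = (11 + 20*0**2)*(-1) = (11 + 20*0)*(-1) = (11 + 0)*(-1) = 11*(-1) = -11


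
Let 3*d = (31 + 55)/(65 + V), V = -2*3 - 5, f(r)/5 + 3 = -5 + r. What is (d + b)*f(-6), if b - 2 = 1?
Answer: -20020/81 ≈ -247.16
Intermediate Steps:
f(r) = -40 + 5*r (f(r) = -15 + 5*(-5 + r) = -15 + (-25 + 5*r) = -40 + 5*r)
V = -11 (V = -6 - 5 = -11)
d = 43/81 (d = ((31 + 55)/(65 - 11))/3 = (86/54)/3 = (86*(1/54))/3 = (⅓)*(43/27) = 43/81 ≈ 0.53086)
b = 3 (b = 2 + 1 = 3)
(d + b)*f(-6) = (43/81 + 3)*(-40 + 5*(-6)) = 286*(-40 - 30)/81 = (286/81)*(-70) = -20020/81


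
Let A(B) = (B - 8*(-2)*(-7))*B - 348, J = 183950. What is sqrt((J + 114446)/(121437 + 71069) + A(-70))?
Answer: sqrt(114821779746622)/96253 ≈ 111.33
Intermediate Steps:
A(B) = -348 + B*(-112 + B) (A(B) = (B + 16*(-7))*B - 348 = (B - 112)*B - 348 = (-112 + B)*B - 348 = B*(-112 + B) - 348 = -348 + B*(-112 + B))
sqrt((J + 114446)/(121437 + 71069) + A(-70)) = sqrt((183950 + 114446)/(121437 + 71069) + (-348 + (-70)**2 - 112*(-70))) = sqrt(298396/192506 + (-348 + 4900 + 7840)) = sqrt(298396*(1/192506) + 12392) = sqrt(149198/96253 + 12392) = sqrt(1192916374/96253) = sqrt(114821779746622)/96253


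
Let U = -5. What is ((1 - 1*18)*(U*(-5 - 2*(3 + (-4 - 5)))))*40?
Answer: 23800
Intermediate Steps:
((1 - 1*18)*(U*(-5 - 2*(3 + (-4 - 5)))))*40 = ((1 - 1*18)*(-5*(-5 - 2*(3 + (-4 - 5)))))*40 = ((1 - 18)*(-5*(-5 - 2*(3 - 9))))*40 = -(-85)*(-5 - 2*(-6))*40 = -(-85)*(-5 + 12)*40 = -(-85)*7*40 = -17*(-35)*40 = 595*40 = 23800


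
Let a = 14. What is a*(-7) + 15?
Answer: -83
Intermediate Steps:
a*(-7) + 15 = 14*(-7) + 15 = -98 + 15 = -83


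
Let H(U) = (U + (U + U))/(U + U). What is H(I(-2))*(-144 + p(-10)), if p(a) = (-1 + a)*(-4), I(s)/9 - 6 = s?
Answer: -150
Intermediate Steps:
I(s) = 54 + 9*s
H(U) = 3/2 (H(U) = (U + 2*U)/((2*U)) = (3*U)*(1/(2*U)) = 3/2)
p(a) = 4 - 4*a
H(I(-2))*(-144 + p(-10)) = 3*(-144 + (4 - 4*(-10)))/2 = 3*(-144 + (4 + 40))/2 = 3*(-144 + 44)/2 = (3/2)*(-100) = -150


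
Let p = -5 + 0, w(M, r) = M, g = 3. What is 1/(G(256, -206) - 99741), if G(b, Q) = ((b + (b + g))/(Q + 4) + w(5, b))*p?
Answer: -202/20150157 ≈ -1.0025e-5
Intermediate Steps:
p = -5
G(b, Q) = -25 - 5*(3 + 2*b)/(4 + Q) (G(b, Q) = ((b + (b + 3))/(Q + 4) + 5)*(-5) = ((b + (3 + b))/(4 + Q) + 5)*(-5) = ((3 + 2*b)/(4 + Q) + 5)*(-5) = (5 + (3 + 2*b)/(4 + Q))*(-5) = -25 - 5*(3 + 2*b)/(4 + Q))
1/(G(256, -206) - 99741) = 1/(5*(-23 - 5*(-206) - 2*256)/(4 - 206) - 99741) = 1/(5*(-23 + 1030 - 512)/(-202) - 99741) = 1/(5*(-1/202)*495 - 99741) = 1/(-2475/202 - 99741) = 1/(-20150157/202) = -202/20150157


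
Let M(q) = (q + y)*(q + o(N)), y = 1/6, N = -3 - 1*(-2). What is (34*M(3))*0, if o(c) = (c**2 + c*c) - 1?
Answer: 0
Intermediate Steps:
N = -1 (N = -3 + 2 = -1)
y = 1/6 ≈ 0.16667
o(c) = -1 + 2*c**2 (o(c) = (c**2 + c**2) - 1 = 2*c**2 - 1 = -1 + 2*c**2)
M(q) = (1 + q)*(1/6 + q) (M(q) = (q + 1/6)*(q + (-1 + 2*(-1)**2)) = (1/6 + q)*(q + (-1 + 2*1)) = (1/6 + q)*(q + (-1 + 2)) = (1/6 + q)*(q + 1) = (1/6 + q)*(1 + q) = (1 + q)*(1/6 + q))
(34*M(3))*0 = (34*(1/6 + 3**2 + (7/6)*3))*0 = (34*(1/6 + 9 + 7/2))*0 = (34*(38/3))*0 = (1292/3)*0 = 0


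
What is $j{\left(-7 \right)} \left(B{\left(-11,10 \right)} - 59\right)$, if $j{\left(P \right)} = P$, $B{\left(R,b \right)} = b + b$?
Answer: $273$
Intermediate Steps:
$B{\left(R,b \right)} = 2 b$
$j{\left(-7 \right)} \left(B{\left(-11,10 \right)} - 59\right) = - 7 \left(2 \cdot 10 - 59\right) = - 7 \left(20 - 59\right) = \left(-7\right) \left(-39\right) = 273$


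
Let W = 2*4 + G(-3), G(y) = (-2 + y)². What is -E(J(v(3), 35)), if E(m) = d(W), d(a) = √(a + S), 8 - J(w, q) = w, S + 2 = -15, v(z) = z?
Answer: -4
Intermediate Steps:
S = -17 (S = -2 - 15 = -17)
J(w, q) = 8 - w
W = 33 (W = 2*4 + (-2 - 3)² = 8 + (-5)² = 8 + 25 = 33)
d(a) = √(-17 + a) (d(a) = √(a - 17) = √(-17 + a))
E(m) = 4 (E(m) = √(-17 + 33) = √16 = 4)
-E(J(v(3), 35)) = -1*4 = -4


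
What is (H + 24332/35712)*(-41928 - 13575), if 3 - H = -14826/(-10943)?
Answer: -128094757/992 ≈ -1.2913e+5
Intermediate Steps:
H = 51/31 (H = 3 - (-14826)/(-10943) = 3 - (-14826)*(-1)/10943 = 3 - 1*42/31 = 3 - 42/31 = 51/31 ≈ 1.6452)
(H + 24332/35712)*(-41928 - 13575) = (51/31 + 24332/35712)*(-41928 - 13575) = (51/31 + 24332*(1/35712))*(-55503) = (51/31 + 6083/8928)*(-55503) = (20771/8928)*(-55503) = -128094757/992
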